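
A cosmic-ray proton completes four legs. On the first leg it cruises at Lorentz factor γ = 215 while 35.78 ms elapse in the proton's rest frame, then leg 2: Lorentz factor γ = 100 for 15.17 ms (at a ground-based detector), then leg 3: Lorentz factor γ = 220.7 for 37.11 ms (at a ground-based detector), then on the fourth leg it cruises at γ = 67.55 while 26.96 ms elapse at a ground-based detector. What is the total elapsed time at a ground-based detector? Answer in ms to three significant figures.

Leg 1: γ = 215; Δt_1 = 215.0 × 35.78 = 7693 ms.
Leg 2: 15.17 ms is already measured at a ground-based detector.
Leg 3: 37.11 ms is already measured at a ground-based detector.
Leg 4: 26.96 ms is already measured at a ground-based detector.
Total: 7693 + 15.17 + 37.11 + 26.96 ms.

Δt = 7770 ms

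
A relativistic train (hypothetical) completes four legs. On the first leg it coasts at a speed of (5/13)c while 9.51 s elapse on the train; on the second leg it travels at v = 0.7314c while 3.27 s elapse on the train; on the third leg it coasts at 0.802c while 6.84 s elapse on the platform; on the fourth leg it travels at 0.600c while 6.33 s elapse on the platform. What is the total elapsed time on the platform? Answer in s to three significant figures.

Leg 1: γ = 1/√(1 − (5/13)²) = 13/12 ≈ 1.083; Δt_1 = 1.083 × 9.51 = 10.30 s.
Leg 2: γ = 1/√(1 − 0.7314²) = 1/√0.4651 = 1.466; Δt_2 = 1.466 × 3.27 = 4.795 s.
Leg 3: 6.84 s is already measured on the platform.
Leg 4: 6.33 s is already measured on the platform.
Total: 10.30 + 4.795 + 6.840 + 6.330 s.

Δt = 28.3 s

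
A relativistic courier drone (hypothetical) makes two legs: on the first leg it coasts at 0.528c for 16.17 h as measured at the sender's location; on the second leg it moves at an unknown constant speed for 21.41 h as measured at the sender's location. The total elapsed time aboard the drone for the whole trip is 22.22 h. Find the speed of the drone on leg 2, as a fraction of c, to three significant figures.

β = 0.918

Leg 1: γ = 1/√(1 − 0.528²) = 1/√0.7212 = 1.178; τ_1 = 16.17/1.178 = 13.73 h.
Leg 2: speed unknown; τ_2 = 21.41/γ_2.
Total proper time: 13.73 + τ_2 = 22.22, so τ_2 = 22.22 − 13.73 = 8.488 h.
γ_2 = 21.41/8.488 = 2.522; β = √(1 − 1/γ²) = √0.8428.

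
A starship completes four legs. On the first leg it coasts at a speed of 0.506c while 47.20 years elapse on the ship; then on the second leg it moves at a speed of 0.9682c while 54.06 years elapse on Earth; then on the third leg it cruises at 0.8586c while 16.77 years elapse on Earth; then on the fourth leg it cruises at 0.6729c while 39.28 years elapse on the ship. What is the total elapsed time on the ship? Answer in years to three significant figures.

Leg 1: 47.20 years is already measured on the ship.
Leg 2: γ = 1/√(1 − 0.9682²) = 1/√0.06259 = 3.997; τ_2 = 54.06/3.997 = 13.52 years.
Leg 3: γ = 1/√(1 − 0.8586²) = 1/√0.2628 = 1.951; τ_3 = 16.77/1.951 = 8.597 years.
Leg 4: 39.28 years is already measured on the ship.
Total: 47.20 + 13.52 + 8.597 + 39.28 years.

τ = 109 years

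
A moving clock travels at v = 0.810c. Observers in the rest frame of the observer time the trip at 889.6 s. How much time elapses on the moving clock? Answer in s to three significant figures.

γ = 1/√(1 − 0.810²) = 1/√0.3439 = 1.705
The interval measured in the rest frame of the observer is the dilated one; the clock on the moving clock measures the proper time τ = Δt/γ = 889.6/1.705 s.

τ = 522 s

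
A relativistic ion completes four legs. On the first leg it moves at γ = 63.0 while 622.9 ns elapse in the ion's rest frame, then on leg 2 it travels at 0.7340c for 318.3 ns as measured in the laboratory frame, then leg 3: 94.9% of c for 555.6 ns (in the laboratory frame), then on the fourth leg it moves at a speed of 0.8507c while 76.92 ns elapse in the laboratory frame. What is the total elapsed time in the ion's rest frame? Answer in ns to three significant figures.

τ = 1050 ns

Leg 1: 622.9 ns is already measured in the ion's rest frame.
Leg 2: γ = 1/√(1 − 0.7340²) = 1/√0.4612 = 1.472; τ_2 = 318.3/1.472 = 216.2 ns.
Leg 3: β = 0.949; γ = 1/√(1 − 0.949²) = 1/√0.09940 = 3.172; τ_3 = 555.6/3.172 = 175.2 ns.
Leg 4: γ = 1/√(1 − 0.8507²) = 1/√0.2763 = 1.902; τ_4 = 76.92/1.902 = 40.43 ns.
Total: 622.9 + 216.2 + 175.2 + 40.43 ns.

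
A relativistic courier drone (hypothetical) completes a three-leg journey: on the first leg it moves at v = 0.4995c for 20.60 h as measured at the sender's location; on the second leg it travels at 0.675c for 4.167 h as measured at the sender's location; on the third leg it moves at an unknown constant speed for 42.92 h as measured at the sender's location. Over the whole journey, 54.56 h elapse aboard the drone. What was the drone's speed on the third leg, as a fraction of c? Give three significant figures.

β = 0.621

Leg 1: γ = 1/√(1 − 0.4995²) = 1/√0.7505 = 1.154; τ_1 = 20.60/1.154 = 17.85 h.
Leg 2: γ = 1/√(1 − 0.675²) = 1/√0.5444 = 1.355; τ_2 = 4.167/1.355 = 3.074 h.
Leg 3: speed unknown; τ_3 = 42.92/γ_3.
Total proper time: 17.85 + 3.074 + τ_3 = 54.56, so τ_3 = 54.56 − 20.92 = 33.64 h.
γ_3 = 42.92/33.64 = 1.276; β = √(1 − 1/γ²) = √0.3857.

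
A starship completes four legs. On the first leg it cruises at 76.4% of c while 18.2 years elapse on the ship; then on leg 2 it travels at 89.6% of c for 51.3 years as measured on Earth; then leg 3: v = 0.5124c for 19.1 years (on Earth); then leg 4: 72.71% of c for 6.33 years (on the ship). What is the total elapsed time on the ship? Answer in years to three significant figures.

τ = 63.7 years

Leg 1: 18.2 years is already measured on the ship.
Leg 2: β = 0.896; γ = 1/√(1 − 0.896²) = 1/√0.1972 = 2.252; τ_2 = 51.3/2.252 = 22.78 years.
Leg 3: γ = 1/√(1 − 0.5124²) = 1/√0.7374 = 1.164; τ_3 = 19.1/1.164 = 16.40 years.
Leg 4: 6.33 years is already measured on the ship.
Total: 18.20 + 22.78 + 16.40 + 6.330 years.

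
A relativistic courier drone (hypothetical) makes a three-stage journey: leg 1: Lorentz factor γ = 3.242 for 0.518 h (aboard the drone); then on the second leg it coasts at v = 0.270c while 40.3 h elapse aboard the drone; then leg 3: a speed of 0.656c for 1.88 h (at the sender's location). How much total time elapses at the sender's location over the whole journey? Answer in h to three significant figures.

Leg 1: γ = 3.242; Δt_1 = 3.242 × 0.518 = 1.679 h.
Leg 2: γ = 1/√(1 − 0.270²) = 1/√0.9271 = 1.039; Δt_2 = 1.039 × 40.3 = 41.85 h.
Leg 3: 1.88 h is already measured at the sender's location.
Total: 1.679 + 41.85 + 1.880 h.

Δt = 45.4 h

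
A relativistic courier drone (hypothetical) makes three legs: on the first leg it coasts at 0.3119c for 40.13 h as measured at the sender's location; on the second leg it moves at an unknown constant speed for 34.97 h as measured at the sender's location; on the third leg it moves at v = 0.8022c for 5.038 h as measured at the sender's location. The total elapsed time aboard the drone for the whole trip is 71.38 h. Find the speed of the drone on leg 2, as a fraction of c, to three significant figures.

Leg 1: γ = 1/√(1 − 0.3119²) = 1/√0.9027 = 1.053; τ_1 = 40.13/1.053 = 38.13 h.
Leg 2: speed unknown; τ_2 = 34.97/γ_2.
Leg 3: γ = 1/√(1 − 0.8022²) = 1/√0.3565 = 1.675; τ_3 = 5.038/1.675 = 3.008 h.
Total proper time: 38.13 + τ_2 + 3.008 = 71.38, so τ_2 = 71.38 − 41.14 = 30.24 h.
γ_2 = 34.97/30.24 = 1.156; β = √(1 − 1/γ²) = √0.2520.

β = 0.502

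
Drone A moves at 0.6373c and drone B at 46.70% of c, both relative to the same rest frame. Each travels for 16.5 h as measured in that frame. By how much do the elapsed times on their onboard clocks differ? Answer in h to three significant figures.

|τ_A − τ_B| = 1.88 h

A: γ = 1/√(1 − 0.6373²) = 1/√0.5938 = 1.298; τ_A = 16.5/1.298 = 12.72 h.
B: β = 0.4670; γ = 1/√(1 − 0.4670²) = 1/√0.7819 = 1.131; τ_B = 16.5/1.131 = 14.59 h.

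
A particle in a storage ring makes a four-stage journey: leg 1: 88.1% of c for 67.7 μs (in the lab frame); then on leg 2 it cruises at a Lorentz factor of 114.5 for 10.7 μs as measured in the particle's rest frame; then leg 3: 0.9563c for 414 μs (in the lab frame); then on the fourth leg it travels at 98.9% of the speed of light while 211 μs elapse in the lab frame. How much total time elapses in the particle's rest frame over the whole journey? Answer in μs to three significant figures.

τ = 195 μs

Leg 1: β = 0.881; γ = 1/√(1 − 0.881²) = 1/√0.2238 = 2.114; τ_1 = 67.7/2.114 = 32.03 μs.
Leg 2: 10.7 μs is already measured in the particle's rest frame.
Leg 3: γ = 1/√(1 − 0.9563²) = 1/√0.08549 = 3.420; τ_3 = 414/3.420 = 121.0 μs.
Leg 4: β = 0.989; γ = 1/√(1 − 0.989²) = 1/√0.02188 = 6.761; τ_4 = 211/6.761 = 31.21 μs.
Total: 32.03 + 10.70 + 121.0 + 31.21 μs.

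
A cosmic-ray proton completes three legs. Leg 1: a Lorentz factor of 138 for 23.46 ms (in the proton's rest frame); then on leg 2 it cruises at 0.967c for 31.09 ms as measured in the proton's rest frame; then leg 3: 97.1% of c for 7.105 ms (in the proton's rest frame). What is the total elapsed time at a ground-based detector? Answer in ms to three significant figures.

Δt = 3390 ms

Leg 1: γ = 138; Δt_1 = 138.0 × 23.46 = 3237 ms.
Leg 2: γ = 1/√(1 − 0.967²) = 1/√0.06491 = 3.925; Δt_2 = 3.925 × 31.09 = 122.0 ms.
Leg 3: β = 0.971; γ = 1/√(1 − 0.971²) = 1/√0.05716 = 4.183; Δt_3 = 4.183 × 7.105 = 29.72 ms.
Total: 3237 + 122.0 + 29.72 ms.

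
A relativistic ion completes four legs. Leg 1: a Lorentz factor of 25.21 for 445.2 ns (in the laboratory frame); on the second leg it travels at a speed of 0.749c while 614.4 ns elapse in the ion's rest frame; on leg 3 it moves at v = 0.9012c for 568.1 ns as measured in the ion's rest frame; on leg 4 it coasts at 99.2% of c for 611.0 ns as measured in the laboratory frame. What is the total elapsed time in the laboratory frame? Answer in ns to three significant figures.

Δt = 3290 ns

Leg 1: 445.2 ns is already measured in the laboratory frame.
Leg 2: γ = 1/√(1 − 0.749²) = 1/√0.4390 = 1.509; Δt_2 = 1.509 × 614.4 = 927.3 ns.
Leg 3: γ = 1/√(1 − 0.9012²) = 1/√0.1878 = 2.307; Δt_3 = 2.307 × 568.1 = 1311 ns.
Leg 4: 611.0 ns is already measured in the laboratory frame.
Total: 445.2 + 927.3 + 1311 + 611.0 ns.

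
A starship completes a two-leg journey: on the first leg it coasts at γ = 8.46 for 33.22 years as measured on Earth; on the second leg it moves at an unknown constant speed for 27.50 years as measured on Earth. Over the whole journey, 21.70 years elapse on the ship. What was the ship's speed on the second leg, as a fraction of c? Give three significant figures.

Leg 1: γ = 8.46; τ_1 = 33.22/8.460 = 3.927 years.
Leg 2: speed unknown; τ_2 = 27.50/γ_2.
Total proper time: 3.927 + τ_2 = 21.70, so τ_2 = 21.70 − 3.927 = 17.77 years.
γ_2 = 27.50/17.77 = 1.547; β = √(1 − 1/γ²) = √0.5823.

β = 0.763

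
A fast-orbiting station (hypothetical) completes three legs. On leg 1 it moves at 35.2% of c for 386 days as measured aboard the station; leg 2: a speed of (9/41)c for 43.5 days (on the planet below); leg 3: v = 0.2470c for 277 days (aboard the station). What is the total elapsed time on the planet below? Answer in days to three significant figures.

Δt = 742 days

Leg 1: β = 0.352; γ = 1/√(1 − 0.352²) = 1/√0.8761 = 1.068; Δt_1 = 1.068 × 386 = 412.4 days.
Leg 2: 43.5 days is already measured on the planet below.
Leg 3: γ = 1/√(1 − 0.2470²) = 1/√0.9390 = 1.032; Δt_3 = 1.032 × 277 = 285.9 days.
Total: 412.4 + 43.50 + 285.9 days.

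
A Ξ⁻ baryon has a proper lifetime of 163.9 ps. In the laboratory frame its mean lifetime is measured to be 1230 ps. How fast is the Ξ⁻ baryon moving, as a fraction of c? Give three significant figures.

v = 0.991c

γ = Δt/τ₀ = 1230/163.9 = 7.505
β = √(1 − 1/γ²) = √(1 − 0.01776) = √0.9822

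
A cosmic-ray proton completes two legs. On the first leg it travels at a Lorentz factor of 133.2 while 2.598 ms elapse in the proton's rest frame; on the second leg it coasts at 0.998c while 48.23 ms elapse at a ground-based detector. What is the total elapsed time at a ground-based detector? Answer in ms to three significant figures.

Leg 1: γ = 133.2; Δt_1 = 133.2 × 2.598 = 346.1 ms.
Leg 2: 48.23 ms is already measured at a ground-based detector.
Total: 346.1 + 48.23 ms.

Δt = 394 ms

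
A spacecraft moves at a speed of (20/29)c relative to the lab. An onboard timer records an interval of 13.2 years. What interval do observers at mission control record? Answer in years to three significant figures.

Δt = 18.2 years

γ = 1/√(1 − (20/29)²) = 29/21 ≈ 1.381
The interval measured aboard the spacecraft is the proper time (both events occur at the same place in that frame); the lab-frame interval is Δt = γτ = 1.381 × 13.2 years.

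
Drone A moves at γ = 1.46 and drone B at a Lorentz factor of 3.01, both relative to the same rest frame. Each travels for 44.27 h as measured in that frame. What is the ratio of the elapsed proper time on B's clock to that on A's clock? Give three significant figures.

A: γ = 1.46. B: γ = 3.01.
τ_A/τ_B = γ_B/γ_A = 3.010/1.460 = 2.062, so τ_B/τ_A = 0.4850.

τ_B/τ_A = 0.485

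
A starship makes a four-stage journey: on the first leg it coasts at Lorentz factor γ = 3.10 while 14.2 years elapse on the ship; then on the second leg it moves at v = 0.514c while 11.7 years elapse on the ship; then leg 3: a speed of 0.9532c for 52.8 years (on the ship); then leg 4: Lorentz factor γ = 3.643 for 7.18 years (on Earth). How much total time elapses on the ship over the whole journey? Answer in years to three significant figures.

τ = 80.7 years

Leg 1: 14.2 years is already measured on the ship.
Leg 2: 11.7 years is already measured on the ship.
Leg 3: 52.8 years is already measured on the ship.
Leg 4: γ = 3.643; τ_4 = 7.18/3.643 = 1.971 years.
Total: 14.20 + 11.70 + 52.80 + 1.971 years.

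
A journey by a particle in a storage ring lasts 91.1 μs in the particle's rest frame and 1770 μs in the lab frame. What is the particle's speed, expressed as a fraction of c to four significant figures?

The proper time is measured in the particle's rest frame (both events occur at the particle's location); Δt is measured in the lab frame. γ = Δt/τ = 1770/91.1 = 19.43.
β = √(1 − 1/γ²) = √(1 − 0.002649) = √0.9974

v = 0.9987c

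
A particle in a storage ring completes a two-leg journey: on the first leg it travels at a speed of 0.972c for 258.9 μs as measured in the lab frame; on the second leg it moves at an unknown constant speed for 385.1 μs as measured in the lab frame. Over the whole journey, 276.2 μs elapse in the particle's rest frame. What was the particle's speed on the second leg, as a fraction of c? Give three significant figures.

β = 0.829

Leg 1: γ = 1/√(1 − 0.972²) = 1/√0.05522 = 4.256; τ_1 = 258.9/4.256 = 60.84 μs.
Leg 2: speed unknown; τ_2 = 385.1/γ_2.
Total proper time: 60.84 + τ_2 = 276.2, so τ_2 = 276.2 − 60.84 = 215.4 μs.
γ_2 = 385.1/215.4 = 1.788; β = √(1 − 1/γ²) = √0.6873.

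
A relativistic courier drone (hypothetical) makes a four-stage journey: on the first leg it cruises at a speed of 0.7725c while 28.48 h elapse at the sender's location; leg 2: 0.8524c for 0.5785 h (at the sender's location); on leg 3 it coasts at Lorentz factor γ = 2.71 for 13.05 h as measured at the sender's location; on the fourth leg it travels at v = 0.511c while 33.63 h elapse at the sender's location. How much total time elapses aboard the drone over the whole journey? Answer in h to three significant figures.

τ = 52.1 h

Leg 1: γ = 1/√(1 − 0.7725²) = 1/√0.4032 = 1.575; τ_1 = 28.48/1.575 = 18.09 h.
Leg 2: γ = 1/√(1 − 0.8524²) = 1/√0.2734 = 1.912; τ_2 = 0.5785/1.912 = 0.3025 h.
Leg 3: γ = 2.71; τ_3 = 13.05/2.710 = 4.815 h.
Leg 4: γ = 1/√(1 − 0.511²) = 1/√0.7389 = 1.163; τ_4 = 33.63/1.163 = 28.91 h.
Total: 18.09 + 0.3025 + 4.815 + 28.91 h.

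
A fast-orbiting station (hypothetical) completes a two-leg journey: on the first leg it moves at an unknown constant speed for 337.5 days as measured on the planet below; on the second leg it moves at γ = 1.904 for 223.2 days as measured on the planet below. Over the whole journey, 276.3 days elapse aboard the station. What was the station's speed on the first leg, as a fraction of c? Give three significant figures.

Leg 1: speed unknown; τ_1 = 337.5/γ_1.
Leg 2: γ = 1.904; τ_2 = 223.2/1.904 = 117.2 days.
Total proper time: τ_1 + 117.2 = 276.3, so τ_1 = 276.3 − 117.2 = 159.1 days.
γ_1 = 337.5/159.1 = 2.122; β = √(1 − 1/γ²) = √0.7779.

β = 0.882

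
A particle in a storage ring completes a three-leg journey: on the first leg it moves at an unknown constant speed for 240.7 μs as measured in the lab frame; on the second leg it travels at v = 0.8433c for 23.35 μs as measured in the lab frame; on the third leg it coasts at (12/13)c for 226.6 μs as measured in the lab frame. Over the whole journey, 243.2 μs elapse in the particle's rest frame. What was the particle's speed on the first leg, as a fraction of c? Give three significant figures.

β = 0.803

Leg 1: speed unknown; τ_1 = 240.7/γ_1.
Leg 2: γ = 1/√(1 − 0.8433²) = 1/√0.2888 = 1.861; τ_2 = 23.35/1.861 = 12.55 μs.
Leg 3: γ = 1/√(1 − (12/13)²) = 13/5 = 2.600; τ_3 = 226.6/2.600 = 87.15 μs.
Total proper time: τ_1 + 12.55 + 87.15 = 243.2, so τ_1 = 243.2 − 99.70 = 143.5 μs.
γ_1 = 240.7/143.5 = 1.677; β = √(1 − 1/γ²) = √0.6446.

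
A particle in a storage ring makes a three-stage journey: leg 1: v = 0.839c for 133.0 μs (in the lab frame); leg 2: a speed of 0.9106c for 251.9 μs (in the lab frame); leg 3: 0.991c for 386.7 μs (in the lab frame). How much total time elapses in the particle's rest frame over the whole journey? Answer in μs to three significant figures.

τ = 228 μs

Leg 1: γ = 1/√(1 − 0.839²) = 1/√0.2961 = 1.838; τ_1 = 133.0/1.838 = 72.37 μs.
Leg 2: γ = 1/√(1 − 0.9106²) = 1/√0.1708 = 2.420; τ_2 = 251.9/2.420 = 104.1 μs.
Leg 3: γ = 1/√(1 − 0.991²) = 1/√0.01792 = 7.470; τ_3 = 386.7/7.470 = 51.76 μs.
Total: 72.37 + 104.1 + 51.76 μs.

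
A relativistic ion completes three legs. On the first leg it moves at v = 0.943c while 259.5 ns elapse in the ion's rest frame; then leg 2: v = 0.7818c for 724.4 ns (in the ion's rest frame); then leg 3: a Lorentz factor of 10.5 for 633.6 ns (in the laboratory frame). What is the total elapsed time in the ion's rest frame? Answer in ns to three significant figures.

Leg 1: 259.5 ns is already measured in the ion's rest frame.
Leg 2: 724.4 ns is already measured in the ion's rest frame.
Leg 3: γ = 10.5; τ_3 = 633.6/10.50 = 60.34 ns.
Total: 259.5 + 724.4 + 60.34 ns.

τ = 1040 ns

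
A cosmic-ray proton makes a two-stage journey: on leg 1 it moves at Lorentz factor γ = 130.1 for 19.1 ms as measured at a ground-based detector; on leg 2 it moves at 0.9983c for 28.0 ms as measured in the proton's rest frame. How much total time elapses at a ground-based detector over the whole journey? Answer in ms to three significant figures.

Leg 1: 19.1 ms is already measured at a ground-based detector.
Leg 2: γ = 1/√(1 − 0.9983²) = 1/√0.003397 = 17.16; Δt_2 = 17.16 × 28.0 = 480.4 ms.
Total: 19.10 + 480.4 ms.

Δt = 500 ms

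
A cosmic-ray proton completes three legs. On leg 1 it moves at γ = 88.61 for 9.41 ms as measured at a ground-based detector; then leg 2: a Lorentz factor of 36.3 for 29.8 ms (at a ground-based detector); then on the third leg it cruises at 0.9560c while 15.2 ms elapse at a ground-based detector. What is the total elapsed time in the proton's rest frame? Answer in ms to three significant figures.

Leg 1: γ = 88.61; τ_1 = 9.41/88.61 = 0.1062 ms.
Leg 2: γ = 36.3; τ_2 = 29.8/36.30 = 0.8209 ms.
Leg 3: γ = 1/√(1 − 0.9560²) = 1/√0.08606 = 3.409; τ_3 = 15.2/3.409 = 4.459 ms.
Total: 0.1062 + 0.8209 + 4.459 ms.

τ = 5.39 ms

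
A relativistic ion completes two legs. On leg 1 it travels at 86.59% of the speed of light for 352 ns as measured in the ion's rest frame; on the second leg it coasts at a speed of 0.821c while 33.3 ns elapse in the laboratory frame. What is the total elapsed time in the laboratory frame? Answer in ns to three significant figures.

Δt = 737 ns

Leg 1: β = 0.8659; γ = 1/√(1 − 0.8659²) = 1/√0.2502 = 1.999; Δt_1 = 1.999 × 352 = 703.7 ns.
Leg 2: 33.3 ns is already measured in the laboratory frame.
Total: 703.7 + 33.30 ns.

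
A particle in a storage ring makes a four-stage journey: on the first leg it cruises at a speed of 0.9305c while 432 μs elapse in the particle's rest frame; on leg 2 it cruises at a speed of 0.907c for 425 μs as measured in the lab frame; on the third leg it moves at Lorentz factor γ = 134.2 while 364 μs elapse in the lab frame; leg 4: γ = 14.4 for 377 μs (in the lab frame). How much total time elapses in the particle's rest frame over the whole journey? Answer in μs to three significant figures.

Leg 1: 432 μs is already measured in the particle's rest frame.
Leg 2: γ = 1/√(1 − 0.907²) = 1/√0.1774 = 2.375; τ_2 = 425/2.375 = 179.0 μs.
Leg 3: γ = 134.2; τ_3 = 364/134.2 = 2.712 μs.
Leg 4: γ = 14.4; τ_4 = 377/14.40 = 26.18 μs.
Total: 432.0 + 179.0 + 2.712 + 26.18 μs.

τ = 640 μs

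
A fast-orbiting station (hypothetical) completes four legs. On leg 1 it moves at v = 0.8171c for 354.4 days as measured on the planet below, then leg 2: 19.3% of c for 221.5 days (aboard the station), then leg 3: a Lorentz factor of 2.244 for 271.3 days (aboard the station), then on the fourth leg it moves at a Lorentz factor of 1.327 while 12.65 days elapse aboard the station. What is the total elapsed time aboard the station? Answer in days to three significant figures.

Leg 1: γ = 1/√(1 − 0.8171²) = 1/√0.3323 = 1.735; τ_1 = 354.4/1.735 = 204.3 days.
Leg 2: 221.5 days is already measured aboard the station.
Leg 3: 271.3 days is already measured aboard the station.
Leg 4: 12.65 days is already measured aboard the station.
Total: 204.3 + 221.5 + 271.3 + 12.65 days.

τ = 710 days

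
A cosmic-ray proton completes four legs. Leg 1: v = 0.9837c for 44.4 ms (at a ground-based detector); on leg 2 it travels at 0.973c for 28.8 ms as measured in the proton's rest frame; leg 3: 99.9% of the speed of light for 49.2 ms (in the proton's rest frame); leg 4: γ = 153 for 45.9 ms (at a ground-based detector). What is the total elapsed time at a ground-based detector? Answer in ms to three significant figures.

Δt = 1320 ms

Leg 1: 44.4 ms is already measured at a ground-based detector.
Leg 2: γ = 1/√(1 − 0.973²) = 1/√0.05327 = 4.333; Δt_2 = 4.333 × 28.8 = 124.8 ms.
Leg 3: β = 0.999; γ = 1/√(1 − 0.999²) = 1/√0.001999 = 22.37; Δt_3 = 22.37 × 49.2 = 1100 ms.
Leg 4: 45.9 ms is already measured at a ground-based detector.
Total: 44.40 + 124.8 + 1100 + 45.90 ms.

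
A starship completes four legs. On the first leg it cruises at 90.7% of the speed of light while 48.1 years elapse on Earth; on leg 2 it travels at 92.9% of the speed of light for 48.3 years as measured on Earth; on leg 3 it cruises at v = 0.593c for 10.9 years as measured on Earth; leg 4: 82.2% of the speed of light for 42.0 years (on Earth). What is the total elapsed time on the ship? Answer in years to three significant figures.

τ = 70.8 years

Leg 1: β = 0.907; γ = 1/√(1 − 0.907²) = 1/√0.1774 = 2.375; τ_1 = 48.1/2.375 = 20.26 years.
Leg 2: β = 0.929; γ = 1/√(1 − 0.929²) = 1/√0.1370 = 2.702; τ_2 = 48.3/2.702 = 17.87 years.
Leg 3: γ = 1/√(1 − 0.593²) = 1/√0.6484 = 1.242; τ_3 = 10.9/1.242 = 8.777 years.
Leg 4: β = 0.822; γ = 1/√(1 − 0.822²) = 1/√0.3243 = 1.756; τ_4 = 42.0/1.756 = 23.92 years.
Total: 20.26 + 17.87 + 8.777 + 23.92 years.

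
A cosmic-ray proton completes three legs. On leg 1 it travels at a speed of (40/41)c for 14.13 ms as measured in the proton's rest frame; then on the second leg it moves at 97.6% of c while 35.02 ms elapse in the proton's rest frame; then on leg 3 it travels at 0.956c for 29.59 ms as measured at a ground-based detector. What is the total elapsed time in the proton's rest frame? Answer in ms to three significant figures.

Leg 1: 14.13 ms is already measured in the proton's rest frame.
Leg 2: 35.02 ms is already measured in the proton's rest frame.
Leg 3: γ = 1/√(1 − 0.956²) = 1/√0.08606 = 3.409; τ_3 = 29.59/3.409 = 8.681 ms.
Total: 14.13 + 35.02 + 8.681 ms.

τ = 57.8 ms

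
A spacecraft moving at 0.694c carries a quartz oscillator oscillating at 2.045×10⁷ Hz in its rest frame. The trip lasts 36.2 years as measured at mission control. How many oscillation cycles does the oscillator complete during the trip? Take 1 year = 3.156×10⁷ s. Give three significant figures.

N = 1.68×10¹⁶

γ = 1/√(1 − 0.694²) = 1/√0.5184 = 1.389
The oscillator's own cycle count is N = f × τ where τ is the proper time aboard the spacecraft. τ = Δt/γ = 36.2/1.389 = 26.06 years = 8.226×10⁸ s.
N = 2.045×10⁷ × 8.226×10⁸ = 1.682×10¹⁶.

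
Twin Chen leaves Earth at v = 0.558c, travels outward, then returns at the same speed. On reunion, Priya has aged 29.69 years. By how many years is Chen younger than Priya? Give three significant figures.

γ = 1/√(1 − 0.558²) = 1/√0.6886 = 1.205
Chen's elapsed proper time: τ = 29.69/1.205 = 24.64 years.
Age gap = Δt − τ = 29.69 − 24.64 years.

Δt − τ = 5.05 years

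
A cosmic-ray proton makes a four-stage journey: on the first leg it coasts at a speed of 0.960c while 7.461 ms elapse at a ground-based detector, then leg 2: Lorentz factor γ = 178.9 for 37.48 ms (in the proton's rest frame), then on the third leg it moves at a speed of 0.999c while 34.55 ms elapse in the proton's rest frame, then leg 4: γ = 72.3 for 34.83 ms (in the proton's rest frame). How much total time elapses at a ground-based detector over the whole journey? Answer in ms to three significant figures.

Δt = 1.00×10⁴ ms

Leg 1: 7.461 ms is already measured at a ground-based detector.
Leg 2: γ = 178.9; Δt_2 = 178.9 × 37.48 = 6705 ms.
Leg 3: γ = 1/√(1 − 0.999²) = 1/√0.001999 = 22.37; Δt_3 = 22.37 × 34.55 = 772.8 ms.
Leg 4: γ = 72.3; Δt_4 = 72.30 × 34.83 = 2518 ms.
Total: 7.461 + 6705 + 772.8 + 2518 ms.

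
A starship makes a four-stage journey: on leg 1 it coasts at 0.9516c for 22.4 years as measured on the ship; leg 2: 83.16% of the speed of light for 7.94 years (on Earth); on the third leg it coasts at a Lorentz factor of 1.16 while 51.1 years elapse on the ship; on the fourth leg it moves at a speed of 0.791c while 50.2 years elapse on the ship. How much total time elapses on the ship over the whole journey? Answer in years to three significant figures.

Leg 1: 22.4 years is already measured on the ship.
Leg 2: β = 0.8316; γ = 1/√(1 − 0.8316²) = 1/√0.3084 = 1.801; τ_2 = 7.94/1.801 = 4.410 years.
Leg 3: 51.1 years is already measured on the ship.
Leg 4: 50.2 years is already measured on the ship.
Total: 22.40 + 4.410 + 51.10 + 50.20 years.

τ = 128 years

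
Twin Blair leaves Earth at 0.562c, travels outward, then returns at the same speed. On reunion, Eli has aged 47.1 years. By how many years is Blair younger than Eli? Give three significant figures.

Δt − τ = 8.14 years

γ = 1/√(1 − 0.562²) = 1/√0.6842 = 1.209
Blair's elapsed proper time: τ = 47.1/1.209 = 38.96 years.
Age gap = Δt − τ = 47.1 − 38.96 years.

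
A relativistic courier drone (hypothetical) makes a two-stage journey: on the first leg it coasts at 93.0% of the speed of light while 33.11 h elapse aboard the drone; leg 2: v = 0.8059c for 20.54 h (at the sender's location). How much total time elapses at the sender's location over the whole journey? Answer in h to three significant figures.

Δt = 111 h

Leg 1: β = 0.930; γ = 1/√(1 − 0.930²) = 1/√0.1351 = 2.721; Δt_1 = 2.721 × 33.11 = 90.08 h.
Leg 2: 20.54 h is already measured at the sender's location.
Total: 90.08 + 20.54 h.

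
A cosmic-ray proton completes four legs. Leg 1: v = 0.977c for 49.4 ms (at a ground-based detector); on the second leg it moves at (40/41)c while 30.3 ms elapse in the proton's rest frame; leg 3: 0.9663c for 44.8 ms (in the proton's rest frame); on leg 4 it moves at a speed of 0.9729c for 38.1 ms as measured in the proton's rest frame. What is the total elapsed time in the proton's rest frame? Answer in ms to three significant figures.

τ = 124 ms

Leg 1: γ = 1/√(1 − 0.977²) = 1/√0.04547 = 4.690; τ_1 = 49.4/4.690 = 10.53 ms.
Leg 2: 30.3 ms is already measured in the proton's rest frame.
Leg 3: 44.8 ms is already measured in the proton's rest frame.
Leg 4: 38.1 ms is already measured in the proton's rest frame.
Total: 10.53 + 30.30 + 44.80 + 38.10 ms.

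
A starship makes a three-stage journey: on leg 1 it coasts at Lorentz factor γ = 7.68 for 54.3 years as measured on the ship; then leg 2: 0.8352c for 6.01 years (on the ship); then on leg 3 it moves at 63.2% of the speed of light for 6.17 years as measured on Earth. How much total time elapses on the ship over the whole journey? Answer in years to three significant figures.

Leg 1: 54.3 years is already measured on the ship.
Leg 2: 6.01 years is already measured on the ship.
Leg 3: β = 0.632; γ = 1/√(1 − 0.632²) = 1/√0.6006 = 1.290; τ_3 = 6.17/1.290 = 4.782 years.
Total: 54.30 + 6.010 + 4.782 years.

τ = 65.1 years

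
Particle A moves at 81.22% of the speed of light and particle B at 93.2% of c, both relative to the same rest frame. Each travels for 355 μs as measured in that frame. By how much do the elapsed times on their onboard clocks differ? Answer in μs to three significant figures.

A: β = 0.8122; γ = 1/√(1 − 0.8122²) = 1/√0.3403 = 1.714; τ_A = 355/1.714 = 207.1 μs.
B: β = 0.932; γ = 1/√(1 − 0.932²) = 1/√0.1314 = 2.759; τ_B = 355/2.759 = 128.7 μs.

|τ_A − τ_B| = 78.4 μs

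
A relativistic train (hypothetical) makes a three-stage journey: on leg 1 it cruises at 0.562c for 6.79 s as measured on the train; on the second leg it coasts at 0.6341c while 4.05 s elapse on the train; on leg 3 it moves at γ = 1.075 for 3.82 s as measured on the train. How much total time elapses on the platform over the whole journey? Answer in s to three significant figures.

Leg 1: γ = 1/√(1 − 0.562²) = 1/√0.6842 = 1.209; Δt_1 = 1.209 × 6.79 = 8.209 s.
Leg 2: γ = 1/√(1 − 0.6341²) = 1/√0.5979 = 1.293; Δt_2 = 1.293 × 4.05 = 5.238 s.
Leg 3: γ = 1.075; Δt_3 = 1.075 × 3.82 = 4.106 s.
Total: 8.209 + 5.238 + 4.106 s.

Δt = 17.6 s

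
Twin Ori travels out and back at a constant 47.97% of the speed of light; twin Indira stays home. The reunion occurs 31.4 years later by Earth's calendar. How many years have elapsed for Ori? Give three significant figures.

τ = 27.6 years

β = 0.4797; γ = 1/√(1 − 0.4797²) = 1/√0.7699 = 1.140
Ori's clock measures proper time along the trip: τ = Δt/γ = 31.4/1.140 years.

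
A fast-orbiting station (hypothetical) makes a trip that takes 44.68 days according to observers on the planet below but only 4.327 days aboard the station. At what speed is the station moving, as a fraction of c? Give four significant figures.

v = 0.9953c

The proper time is measured aboard the station (both events occur at the station's location); Δt is measured on the planet below. γ = Δt/τ = 44.68/4.327 = 10.33.
β = √(1 − 1/γ²) = √(1 − 0.009379) = √0.9906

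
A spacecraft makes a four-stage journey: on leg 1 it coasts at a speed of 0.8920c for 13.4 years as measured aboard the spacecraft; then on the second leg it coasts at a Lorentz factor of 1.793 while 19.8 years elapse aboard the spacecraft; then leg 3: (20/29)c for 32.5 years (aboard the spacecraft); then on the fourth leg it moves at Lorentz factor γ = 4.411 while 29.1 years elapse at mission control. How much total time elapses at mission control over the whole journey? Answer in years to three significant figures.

Leg 1: γ = 1/√(1 − 0.8920²) = 1/√0.2043 = 2.212; Δt_1 = 2.212 × 13.4 = 29.64 years.
Leg 2: γ = 1.793; Δt_2 = 1.793 × 19.8 = 35.50 years.
Leg 3: γ = 1/√(1 − (20/29)²) = 29/21 ≈ 1.381; Δt_3 = 1.381 × 32.5 = 44.88 years.
Leg 4: 29.1 years is already measured at mission control.
Total: 29.64 + 35.50 + 44.88 + 29.10 years.

Δt = 139 years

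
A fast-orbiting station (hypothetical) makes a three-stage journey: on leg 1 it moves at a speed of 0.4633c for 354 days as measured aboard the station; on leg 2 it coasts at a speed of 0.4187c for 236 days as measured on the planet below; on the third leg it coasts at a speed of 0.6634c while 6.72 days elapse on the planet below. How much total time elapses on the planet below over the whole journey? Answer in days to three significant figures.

Leg 1: γ = 1/√(1 − 0.4633²) = 1/√0.7854 = 1.128; Δt_1 = 1.128 × 354 = 399.5 days.
Leg 2: 236 days is already measured on the planet below.
Leg 3: 6.72 days is already measured on the planet below.
Total: 399.5 + 236.0 + 6.720 days.

Δt = 642 days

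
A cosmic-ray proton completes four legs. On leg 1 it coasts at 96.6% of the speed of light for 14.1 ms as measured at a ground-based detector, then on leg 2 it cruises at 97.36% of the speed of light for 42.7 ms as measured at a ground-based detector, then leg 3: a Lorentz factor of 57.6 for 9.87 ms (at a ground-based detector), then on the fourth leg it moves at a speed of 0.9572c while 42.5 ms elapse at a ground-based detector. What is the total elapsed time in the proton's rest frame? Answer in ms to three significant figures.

Leg 1: β = 0.966; γ = 1/√(1 − 0.966²) = 1/√0.06684 = 3.868; τ_1 = 14.1/3.868 = 3.645 ms.
Leg 2: β = 0.9736; γ = 1/√(1 − 0.9736²) = 1/√0.05210 = 4.381; τ_2 = 42.7/4.381 = 9.747 ms.
Leg 3: γ = 57.6; τ_3 = 9.87/57.60 = 0.1714 ms.
Leg 4: γ = 1/√(1 − 0.9572²) = 1/√0.08377 = 3.455; τ_4 = 42.5/3.455 = 12.30 ms.
Total: 3.645 + 9.747 + 0.1714 + 12.30 ms.

τ = 25.9 ms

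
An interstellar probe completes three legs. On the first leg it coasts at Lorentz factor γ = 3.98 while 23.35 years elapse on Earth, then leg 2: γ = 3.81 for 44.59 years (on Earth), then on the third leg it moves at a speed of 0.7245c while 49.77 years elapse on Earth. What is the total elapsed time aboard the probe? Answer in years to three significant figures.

τ = 51.9 years

Leg 1: γ = 3.98; τ_1 = 23.35/3.980 = 5.867 years.
Leg 2: γ = 3.81; τ_2 = 44.59/3.810 = 11.70 years.
Leg 3: γ = 1/√(1 − 0.7245²) = 1/√0.4751 = 1.451; τ_3 = 49.77/1.451 = 34.31 years.
Total: 5.867 + 11.70 + 34.31 years.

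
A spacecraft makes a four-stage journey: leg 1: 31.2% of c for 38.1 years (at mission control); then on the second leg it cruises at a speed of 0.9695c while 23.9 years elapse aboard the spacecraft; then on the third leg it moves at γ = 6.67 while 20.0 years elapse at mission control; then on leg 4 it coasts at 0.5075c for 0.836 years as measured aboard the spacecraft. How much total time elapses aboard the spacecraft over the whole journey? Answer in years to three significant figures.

τ = 63.9 years

Leg 1: β = 0.312; γ = 1/√(1 − 0.312²) = 1/√0.9027 = 1.053; τ_1 = 38.1/1.053 = 36.20 years.
Leg 2: 23.9 years is already measured aboard the spacecraft.
Leg 3: γ = 6.67; τ_3 = 20.0/6.670 = 2.999 years.
Leg 4: 0.836 years is already measured aboard the spacecraft.
Total: 36.20 + 23.90 + 2.999 + 0.8360 years.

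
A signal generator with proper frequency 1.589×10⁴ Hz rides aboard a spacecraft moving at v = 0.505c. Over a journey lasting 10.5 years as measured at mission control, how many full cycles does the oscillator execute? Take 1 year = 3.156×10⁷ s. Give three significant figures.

N = 4.54×10¹²

γ = 1/√(1 − 0.505²) = 1/√0.7450 = 1.159
The oscillator's own cycle count is N = f × τ where τ is the proper time aboard the spacecraft. τ = Δt/γ = 10.5/1.159 = 9.063 years = 2.860×10⁸ s.
N = 1.589×10⁴ × 2.860×10⁸ = 4.545×10¹².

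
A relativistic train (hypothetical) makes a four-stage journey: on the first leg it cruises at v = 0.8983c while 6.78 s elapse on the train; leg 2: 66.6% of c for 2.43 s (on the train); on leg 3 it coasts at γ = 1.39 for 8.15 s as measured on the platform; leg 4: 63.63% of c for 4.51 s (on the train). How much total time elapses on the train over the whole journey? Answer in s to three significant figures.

Leg 1: 6.78 s is already measured on the train.
Leg 2: 2.43 s is already measured on the train.
Leg 3: γ = 1.39; τ_3 = 8.15/1.390 = 5.863 s.
Leg 4: 4.51 s is already measured on the train.
Total: 6.780 + 2.430 + 5.863 + 4.510 s.

τ = 19.6 s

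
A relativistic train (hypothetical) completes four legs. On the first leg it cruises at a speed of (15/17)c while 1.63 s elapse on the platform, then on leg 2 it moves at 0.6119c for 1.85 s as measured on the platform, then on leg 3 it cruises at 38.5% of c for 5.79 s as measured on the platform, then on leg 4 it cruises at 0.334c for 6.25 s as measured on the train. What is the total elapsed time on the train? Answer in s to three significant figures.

τ = 13.8 s

Leg 1: γ = 1/√(1 − (15/17)²) = 17/8 = 2.125; τ_1 = 1.63/2.125 = 0.7671 s.
Leg 2: γ = 1/√(1 − 0.6119²) = 1/√0.6256 = 1.264; τ_2 = 1.85/1.264 = 1.463 s.
Leg 3: β = 0.385; γ = 1/√(1 − 0.385²) = 1/√0.8518 = 1.084; τ_3 = 5.79/1.084 = 5.344 s.
Leg 4: 6.25 s is already measured on the train.
Total: 0.7671 + 1.463 + 5.344 + 6.250 s.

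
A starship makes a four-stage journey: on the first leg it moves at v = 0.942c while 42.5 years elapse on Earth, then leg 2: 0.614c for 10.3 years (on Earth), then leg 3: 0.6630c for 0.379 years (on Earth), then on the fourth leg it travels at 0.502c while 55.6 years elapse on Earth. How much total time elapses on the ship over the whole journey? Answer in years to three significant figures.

τ = 70.8 years

Leg 1: γ = 1/√(1 − 0.942²) = 1/√0.1126 = 2.980; τ_1 = 42.5/2.980 = 14.26 years.
Leg 2: γ = 1/√(1 − 0.614²) = 1/√0.6230 = 1.267; τ_2 = 10.3/1.267 = 8.130 years.
Leg 3: γ = 1/√(1 − 0.6630²) = 1/√0.5604 = 1.336; τ_3 = 0.379/1.336 = 0.2837 years.
Leg 4: γ = 1/√(1 − 0.502²) = 1/√0.7480 = 1.156; τ_4 = 55.6/1.156 = 48.09 years.
Total: 14.26 + 8.130 + 0.2837 + 48.09 years.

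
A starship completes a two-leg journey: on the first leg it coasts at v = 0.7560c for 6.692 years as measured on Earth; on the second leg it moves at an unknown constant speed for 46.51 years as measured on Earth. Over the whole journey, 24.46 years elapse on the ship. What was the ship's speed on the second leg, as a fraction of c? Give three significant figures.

Leg 1: γ = 1/√(1 − 0.7560²) = 1/√0.4285 = 1.528; τ_1 = 6.692/1.528 = 4.380 years.
Leg 2: speed unknown; τ_2 = 46.51/γ_2.
Total proper time: 4.380 + τ_2 = 24.46, so τ_2 = 24.46 − 4.380 = 20.08 years.
γ_2 = 46.51/20.08 = 2.316; β = √(1 − 1/γ²) = √0.8136.

β = 0.902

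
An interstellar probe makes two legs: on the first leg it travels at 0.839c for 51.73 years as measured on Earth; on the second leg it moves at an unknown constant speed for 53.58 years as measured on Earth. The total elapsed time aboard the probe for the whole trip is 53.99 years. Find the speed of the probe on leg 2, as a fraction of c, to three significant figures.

Leg 1: γ = 1/√(1 − 0.839²) = 1/√0.2961 = 1.838; τ_1 = 51.73/1.838 = 28.15 years.
Leg 2: speed unknown; τ_2 = 53.58/γ_2.
Total proper time: 28.15 + τ_2 = 53.99, so τ_2 = 53.99 − 28.15 = 25.84 years.
γ_2 = 53.58/25.84 = 2.073; β = √(1 − 1/γ²) = √0.7674.

β = 0.876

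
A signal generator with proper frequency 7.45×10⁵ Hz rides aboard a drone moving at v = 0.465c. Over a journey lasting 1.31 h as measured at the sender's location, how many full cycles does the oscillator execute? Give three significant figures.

γ = 1/√(1 − 0.465²) = 1/√0.7838 = 1.130
The oscillator's own cycle count is N = f × τ where τ is the proper time aboard the drone. τ = Δt/γ = 1.31/1.130 = 1.160 h = 4.175×10³ s.
N = 7.45×10⁵ × 4.175×10³ = 3.110×10⁹.

N = 3.11×10⁹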